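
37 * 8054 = 297998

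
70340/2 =35170 = 35170.00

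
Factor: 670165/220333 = 5^1*134033^1 * 220333^( - 1 ) 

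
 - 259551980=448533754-708085734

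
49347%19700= 9947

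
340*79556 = 27049040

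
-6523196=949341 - 7472537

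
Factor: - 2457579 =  - 3^1*43^1*19051^1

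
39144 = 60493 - 21349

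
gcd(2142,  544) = 34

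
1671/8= 1671/8 = 208.88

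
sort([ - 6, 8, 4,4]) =[  -  6,  4,4, 8 ] 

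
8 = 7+1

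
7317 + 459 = 7776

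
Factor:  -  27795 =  -3^1*5^1* 17^1*109^1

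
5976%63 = 54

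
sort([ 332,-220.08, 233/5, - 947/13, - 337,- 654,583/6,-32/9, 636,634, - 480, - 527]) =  [-654, - 527,- 480,- 337, - 220.08, - 947/13,- 32/9,233/5,583/6,332,634,636]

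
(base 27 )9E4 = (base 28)8NR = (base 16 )1b1f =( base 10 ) 6943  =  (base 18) 137D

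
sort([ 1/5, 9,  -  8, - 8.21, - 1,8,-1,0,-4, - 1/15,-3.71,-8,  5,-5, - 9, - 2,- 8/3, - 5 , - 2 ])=[- 9, - 8.21, - 8, - 8,-5, - 5, - 4, - 3.71  , - 8/3, - 2, - 2,-1,-1, - 1/15,  0,1/5,5, 8,9 ] 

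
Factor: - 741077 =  - 741077^1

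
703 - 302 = 401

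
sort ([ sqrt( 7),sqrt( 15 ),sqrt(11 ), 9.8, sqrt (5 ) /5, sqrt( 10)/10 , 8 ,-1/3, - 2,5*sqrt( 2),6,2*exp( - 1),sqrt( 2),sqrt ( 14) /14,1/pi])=[ - 2, - 1/3,sqrt (14) /14, sqrt (10 ) /10,1/pi, sqrt( 5 )/5,2*exp( - 1),sqrt( 2),sqrt (7 ),sqrt( 11),sqrt(15),6,5*sqrt( 2 ), 8, 9.8] 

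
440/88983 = 440/88983 = 0.00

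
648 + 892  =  1540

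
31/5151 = 31/5151=0.01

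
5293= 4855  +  438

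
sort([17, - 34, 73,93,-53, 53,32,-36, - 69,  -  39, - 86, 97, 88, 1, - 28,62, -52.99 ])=[ - 86, - 69,-53,  -  52.99,-39, - 36, - 34, - 28, 1,17, 32, 53 , 62, 73, 88, 93,97] 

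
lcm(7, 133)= 133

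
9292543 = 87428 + 9205115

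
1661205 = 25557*65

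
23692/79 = 299+71/79 = 299.90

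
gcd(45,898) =1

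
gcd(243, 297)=27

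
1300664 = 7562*172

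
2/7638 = 1/3819 = 0.00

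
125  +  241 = 366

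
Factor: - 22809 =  - 3^1*7603^1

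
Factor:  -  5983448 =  - 2^3 * 821^1*911^1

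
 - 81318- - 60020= - 21298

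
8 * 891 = 7128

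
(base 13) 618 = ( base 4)100023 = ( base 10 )1035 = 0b10000001011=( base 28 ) 18R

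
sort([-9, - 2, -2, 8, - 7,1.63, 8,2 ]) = [ - 9, - 7, - 2,- 2,1.63,2,8,8] 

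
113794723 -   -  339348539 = 453143262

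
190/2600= 19/260 = 0.07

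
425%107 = 104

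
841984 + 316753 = 1158737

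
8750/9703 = 8750/9703=0.90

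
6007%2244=1519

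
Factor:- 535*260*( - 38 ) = 5285800 = 2^3 * 5^2 * 13^1*19^1 *107^1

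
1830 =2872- 1042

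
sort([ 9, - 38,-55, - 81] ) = [ - 81, - 55,  -  38,9]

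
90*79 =7110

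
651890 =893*730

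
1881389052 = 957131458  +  924257594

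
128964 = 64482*2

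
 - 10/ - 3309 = 10/3309 = 0.00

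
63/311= 63/311 = 0.20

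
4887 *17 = 83079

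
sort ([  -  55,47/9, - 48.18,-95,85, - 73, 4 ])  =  [- 95,-73, - 55 ,-48.18, 4, 47/9, 85 ]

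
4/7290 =2/3645 = 0.00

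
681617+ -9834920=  - 9153303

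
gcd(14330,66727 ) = 1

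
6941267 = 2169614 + 4771653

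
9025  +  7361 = 16386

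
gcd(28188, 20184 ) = 348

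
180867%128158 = 52709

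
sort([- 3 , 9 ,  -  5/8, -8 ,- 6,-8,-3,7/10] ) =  [-8, - 8,  -  6, - 3,  -  3, - 5/8,7/10, 9] 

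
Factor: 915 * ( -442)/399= - 134810/133 = - 2^1 * 5^1*7^ ( - 1)*13^1*17^1 * 19^(-1)*61^1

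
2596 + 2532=5128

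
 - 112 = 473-585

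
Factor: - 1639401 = - 3^1*546467^1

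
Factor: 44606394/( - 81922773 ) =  - 14868798/27307591  =  -2^1 * 3^1*7^1* 37^( - 1)*43^1*8233^1*738043^ ( - 1) 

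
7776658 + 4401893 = 12178551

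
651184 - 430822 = 220362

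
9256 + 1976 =11232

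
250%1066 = 250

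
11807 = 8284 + 3523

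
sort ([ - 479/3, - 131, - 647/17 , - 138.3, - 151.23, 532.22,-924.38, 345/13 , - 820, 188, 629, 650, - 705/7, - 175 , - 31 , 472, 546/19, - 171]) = [ - 924.38, - 820, - 175, - 171, - 479/3 ,  -  151.23  , - 138.3, - 131, - 705/7,-647/17, - 31, 345/13, 546/19, 188, 472,532.22,629,650] 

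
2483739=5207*477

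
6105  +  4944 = 11049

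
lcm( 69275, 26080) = 2216800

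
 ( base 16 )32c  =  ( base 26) 156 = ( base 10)812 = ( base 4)30230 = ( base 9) 1102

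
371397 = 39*9523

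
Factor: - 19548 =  - 2^2*3^3*181^1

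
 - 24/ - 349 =24/349 =0.07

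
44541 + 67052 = 111593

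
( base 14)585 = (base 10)1097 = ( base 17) 3D9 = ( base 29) 18O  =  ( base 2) 10001001001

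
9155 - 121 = 9034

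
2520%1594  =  926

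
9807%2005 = 1787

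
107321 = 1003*107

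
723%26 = 21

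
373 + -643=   -  270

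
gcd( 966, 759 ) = 69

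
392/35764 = 98/8941= 0.01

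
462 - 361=101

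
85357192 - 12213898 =73143294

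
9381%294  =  267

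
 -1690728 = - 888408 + -802320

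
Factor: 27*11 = 3^3*11^1 = 297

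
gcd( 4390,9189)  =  1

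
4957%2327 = 303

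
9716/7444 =1 + 568/1861 = 1.31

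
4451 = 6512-2061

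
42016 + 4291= 46307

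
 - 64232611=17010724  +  -81243335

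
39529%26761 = 12768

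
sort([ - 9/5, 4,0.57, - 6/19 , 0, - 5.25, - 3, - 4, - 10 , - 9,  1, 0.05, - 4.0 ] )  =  [ - 10,-9, - 5.25 , - 4,-4.0, - 3, - 9/5,  -  6/19, 0, 0.05, 0.57,1, 4 ]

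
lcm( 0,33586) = 0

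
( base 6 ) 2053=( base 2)111010001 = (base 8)721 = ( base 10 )465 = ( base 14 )253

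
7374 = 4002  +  3372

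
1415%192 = 71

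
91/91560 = 13/13080 = 0.00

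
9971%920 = 771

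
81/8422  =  81/8422= 0.01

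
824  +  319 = 1143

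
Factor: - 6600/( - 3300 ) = 2 = 2^1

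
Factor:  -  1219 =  - 23^1*53^1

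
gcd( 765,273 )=3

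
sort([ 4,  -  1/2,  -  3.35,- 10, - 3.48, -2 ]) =[  -  10,-3.48, - 3.35, - 2, - 1/2,4 ]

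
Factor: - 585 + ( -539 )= - 2^2*281^1=- 1124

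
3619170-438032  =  3181138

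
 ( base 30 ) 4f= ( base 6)343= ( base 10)135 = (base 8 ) 207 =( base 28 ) 4n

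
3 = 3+0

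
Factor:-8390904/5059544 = -1048863/632443 = - 3^1*7^( - 2 ) * 313^1 * 1117^1*12907^ ( - 1 )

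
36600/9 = 12200/3 = 4066.67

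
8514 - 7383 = 1131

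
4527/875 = 4527/875 = 5.17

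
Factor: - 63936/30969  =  -2^6*31^( - 1) = - 64/31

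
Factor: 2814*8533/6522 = 7^2*23^1*53^1 * 67^1*1087^ (-1 ) = 4001977/1087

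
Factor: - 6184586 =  - 2^1*1637^1*1889^1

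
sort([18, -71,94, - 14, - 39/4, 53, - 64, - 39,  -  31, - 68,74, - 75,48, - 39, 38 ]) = [ - 75, - 71, - 68, - 64, - 39,- 39  , - 31, - 14,- 39/4, 18 , 38, 48 , 53 , 74 , 94] 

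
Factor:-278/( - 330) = 3^( - 1 ) * 5^(-1 )*11^(-1)*139^1 = 139/165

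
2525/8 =315 + 5/8 = 315.62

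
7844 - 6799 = 1045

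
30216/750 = 5036/125 = 40.29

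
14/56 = 1/4  =  0.25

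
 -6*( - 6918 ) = 41508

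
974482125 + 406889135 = 1381371260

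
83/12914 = 83/12914 = 0.01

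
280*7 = 1960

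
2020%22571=2020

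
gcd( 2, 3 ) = 1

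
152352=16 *9522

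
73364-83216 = - 9852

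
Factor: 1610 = 2^1 *5^1*7^1*23^1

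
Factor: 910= 2^1*5^1*7^1* 13^1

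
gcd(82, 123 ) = 41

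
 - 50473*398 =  - 20088254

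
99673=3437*29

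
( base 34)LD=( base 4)23113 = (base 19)205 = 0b1011010111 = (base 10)727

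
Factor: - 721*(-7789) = 5615869= 7^1*103^1*7789^1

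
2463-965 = 1498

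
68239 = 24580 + 43659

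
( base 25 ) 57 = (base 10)132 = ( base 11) 110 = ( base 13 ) a2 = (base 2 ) 10000100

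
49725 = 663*75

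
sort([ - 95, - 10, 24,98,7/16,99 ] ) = [ - 95,-10,  7/16,24,98, 99 ] 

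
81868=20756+61112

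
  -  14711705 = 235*( - 62603)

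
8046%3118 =1810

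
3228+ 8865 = 12093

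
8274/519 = 2758/173 = 15.94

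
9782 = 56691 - 46909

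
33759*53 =1789227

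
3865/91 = 3865/91= 42.47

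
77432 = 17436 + 59996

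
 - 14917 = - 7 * 2131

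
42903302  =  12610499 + 30292803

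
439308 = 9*48812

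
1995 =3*665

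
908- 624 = 284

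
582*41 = 23862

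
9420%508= 276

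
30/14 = 2 + 1/7=   2.14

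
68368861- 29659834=38709027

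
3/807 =1/269=0.00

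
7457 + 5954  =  13411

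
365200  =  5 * 73040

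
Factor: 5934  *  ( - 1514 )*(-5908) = 2^4*3^1*7^1*23^1*43^1*211^1*757^1 = 53077921008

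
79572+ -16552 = 63020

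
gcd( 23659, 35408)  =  1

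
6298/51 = 123+ 25/51=   123.49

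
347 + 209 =556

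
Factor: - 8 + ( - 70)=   -  78 = - 2^1*3^1 * 13^1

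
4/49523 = 4/49523 = 0.00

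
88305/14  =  6307 + 1/2 = 6307.50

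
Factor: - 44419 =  - 43^1 * 1033^1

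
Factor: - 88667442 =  - 2^1*3^2*29^1 * 59^1*2879^1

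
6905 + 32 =6937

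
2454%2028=426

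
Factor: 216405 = 3^3 * 5^1 * 7^1*229^1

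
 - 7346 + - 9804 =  - 17150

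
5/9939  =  5/9939 = 0.00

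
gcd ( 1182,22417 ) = 1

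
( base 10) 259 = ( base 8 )403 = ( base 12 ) 197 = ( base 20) cj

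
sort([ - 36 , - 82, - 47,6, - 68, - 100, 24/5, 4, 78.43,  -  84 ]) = [  -  100, - 84,  -  82 ,  -  68, - 47, - 36 , 4, 24/5, 6,78.43 ]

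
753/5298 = 251/1766 = 0.14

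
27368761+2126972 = 29495733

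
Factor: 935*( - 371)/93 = -346885/93= - 3^ ( -1)*5^1*7^1*11^1*17^1*31^(-1)*53^1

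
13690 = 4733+8957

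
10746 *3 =32238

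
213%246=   213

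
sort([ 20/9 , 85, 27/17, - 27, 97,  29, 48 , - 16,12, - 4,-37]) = [ - 37,  -  27,  -  16, - 4,27/17, 20/9, 12,29,48,85,97 ]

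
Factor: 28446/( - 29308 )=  - 33/34 = -2^( - 1)* 3^1 * 11^1*17^( - 1 )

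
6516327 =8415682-1899355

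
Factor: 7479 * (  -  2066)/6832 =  - 7725807/3416 = -  2^( - 3 )*3^3* 7^( - 1)*61^(- 1)*277^1*1033^1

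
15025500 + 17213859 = 32239359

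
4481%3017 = 1464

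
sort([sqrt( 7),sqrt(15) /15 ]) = [sqrt (15)/15,sqrt(7) ] 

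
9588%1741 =883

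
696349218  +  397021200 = 1093370418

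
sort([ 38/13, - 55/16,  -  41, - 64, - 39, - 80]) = [ - 80, - 64, - 41,-39, - 55/16,38/13 ] 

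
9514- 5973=3541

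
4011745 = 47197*85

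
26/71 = 26/71 = 0.37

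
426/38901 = 142/12967 = 0.01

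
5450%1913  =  1624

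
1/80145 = 1/80145 = 0.00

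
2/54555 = 2/54555 = 0.00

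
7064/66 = 107 + 1/33 = 107.03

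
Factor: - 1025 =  - 5^2 *41^1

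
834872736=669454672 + 165418064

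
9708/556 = 17 + 64/139 = 17.46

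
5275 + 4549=9824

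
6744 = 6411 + 333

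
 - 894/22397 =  - 894/22397 =- 0.04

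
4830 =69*70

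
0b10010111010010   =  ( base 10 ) 9682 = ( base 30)amm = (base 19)17fb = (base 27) D7G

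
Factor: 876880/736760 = 2^1*97^1*163^( - 1) = 194/163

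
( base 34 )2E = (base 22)3G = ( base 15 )57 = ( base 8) 122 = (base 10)82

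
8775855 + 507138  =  9282993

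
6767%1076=311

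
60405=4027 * 15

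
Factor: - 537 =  - 3^1*179^1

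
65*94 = 6110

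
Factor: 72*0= 0^1 = 0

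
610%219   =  172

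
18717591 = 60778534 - 42060943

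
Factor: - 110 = -2^1*5^1*11^1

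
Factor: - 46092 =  - 2^2*3^1 *23^1 *167^1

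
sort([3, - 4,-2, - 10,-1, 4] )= [-10, - 4 , - 2, - 1,3 , 4 ]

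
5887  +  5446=11333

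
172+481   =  653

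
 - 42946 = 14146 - 57092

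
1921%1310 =611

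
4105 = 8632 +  - 4527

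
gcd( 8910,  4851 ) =99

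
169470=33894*5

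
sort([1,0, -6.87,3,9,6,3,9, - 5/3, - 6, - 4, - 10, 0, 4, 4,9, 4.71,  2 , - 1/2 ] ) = [ - 10, - 6.87,  -  6 , - 4, - 5/3 ,-1/2, 0,0,1, 2, 3,  3 , 4, 4,4.71, 6,9, 9,9 ] 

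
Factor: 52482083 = 29^1*109^1 * 16603^1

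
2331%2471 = 2331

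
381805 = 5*76361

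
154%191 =154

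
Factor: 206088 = 2^3*3^1*31^1*277^1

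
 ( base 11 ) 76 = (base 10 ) 83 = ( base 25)38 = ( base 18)4B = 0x53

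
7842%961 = 154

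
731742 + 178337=910079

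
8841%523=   473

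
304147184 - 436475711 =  - 132328527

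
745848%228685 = 59793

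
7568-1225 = 6343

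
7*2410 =16870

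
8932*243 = 2170476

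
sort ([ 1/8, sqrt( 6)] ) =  [ 1/8,sqrt( 6) ]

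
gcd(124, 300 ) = 4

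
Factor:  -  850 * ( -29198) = 24818300 = 2^2*5^2 *13^1*17^1*1123^1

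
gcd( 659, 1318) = 659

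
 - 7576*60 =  - 454560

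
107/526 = 107/526 = 0.20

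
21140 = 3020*7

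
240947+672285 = 913232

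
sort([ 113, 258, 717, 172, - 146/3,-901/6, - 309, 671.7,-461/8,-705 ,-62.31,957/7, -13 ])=[-705,  -  309, - 901/6, - 62.31 ,-461/8,- 146/3 ,-13 , 113,957/7,  172,258,671.7,717 ]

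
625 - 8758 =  - 8133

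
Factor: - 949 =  - 13^1 *73^1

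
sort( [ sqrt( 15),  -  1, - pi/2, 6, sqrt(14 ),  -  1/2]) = [  -  pi/2, - 1, - 1/2,sqrt( 14),sqrt( 15), 6] 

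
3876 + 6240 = 10116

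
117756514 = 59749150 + 58007364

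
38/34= 19/17 = 1.12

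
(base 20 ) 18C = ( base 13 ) 350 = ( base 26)m0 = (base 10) 572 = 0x23C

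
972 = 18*54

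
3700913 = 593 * 6241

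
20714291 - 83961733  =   - 63247442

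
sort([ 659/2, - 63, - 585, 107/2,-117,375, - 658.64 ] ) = [ - 658.64, - 585, - 117, - 63, 107/2 , 659/2, 375 ]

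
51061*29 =1480769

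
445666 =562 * 793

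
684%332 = 20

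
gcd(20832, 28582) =62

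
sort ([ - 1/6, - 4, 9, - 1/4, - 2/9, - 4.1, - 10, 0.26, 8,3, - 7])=[ - 10, - 7, - 4.1, - 4, - 1/4, - 2/9, - 1/6, 0.26, 3, 8, 9 ]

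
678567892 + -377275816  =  301292076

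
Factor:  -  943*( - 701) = 661043 = 23^1 * 41^1*701^1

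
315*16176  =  5095440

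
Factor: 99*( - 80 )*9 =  - 71280 =- 2^4*3^4*5^1* 11^1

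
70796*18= 1274328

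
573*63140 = 36179220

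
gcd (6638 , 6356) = 2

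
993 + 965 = 1958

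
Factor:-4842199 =- 331^1* 14629^1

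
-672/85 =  - 672/85 =- 7.91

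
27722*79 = 2190038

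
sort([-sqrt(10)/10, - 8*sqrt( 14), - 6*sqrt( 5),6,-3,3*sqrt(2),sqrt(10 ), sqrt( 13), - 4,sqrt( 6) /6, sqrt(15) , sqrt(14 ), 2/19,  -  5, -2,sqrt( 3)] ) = [ - 8*sqrt( 14), - 6*sqrt( 5),  -  5, - 4,-3, - 2, - sqrt( 10 ) /10,2/19, sqrt( 6)/6 , sqrt(3 ), sqrt (10), sqrt(13 ), sqrt(14 ), sqrt( 15 ), 3*sqrt(2), 6 ] 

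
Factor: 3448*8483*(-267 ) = - 7809585528 = -2^3*3^1 *17^1*89^1 * 431^1*499^1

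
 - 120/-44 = 2 + 8/11 =2.73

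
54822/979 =55 + 977/979=56.00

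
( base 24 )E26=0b1111110110110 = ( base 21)i8c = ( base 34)70q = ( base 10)8118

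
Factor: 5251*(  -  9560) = -2^3*5^1*59^1*89^1*239^1  =  - 50199560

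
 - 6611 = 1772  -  8383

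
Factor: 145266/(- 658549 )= - 2^1*3^1*11^1 * 31^1*71^1*658549^( - 1) 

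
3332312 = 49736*67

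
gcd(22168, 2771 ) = 2771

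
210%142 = 68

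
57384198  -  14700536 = 42683662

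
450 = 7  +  443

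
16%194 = 16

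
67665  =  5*13533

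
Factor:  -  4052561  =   - 4052561^1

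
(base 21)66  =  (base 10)132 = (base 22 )60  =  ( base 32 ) 44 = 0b10000100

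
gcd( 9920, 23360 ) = 320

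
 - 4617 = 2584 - 7201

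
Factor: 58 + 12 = 70 = 2^1*5^1*7^1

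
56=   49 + 7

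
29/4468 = 29/4468  =  0.01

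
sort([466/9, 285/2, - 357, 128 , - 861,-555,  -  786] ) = [ - 861, - 786, - 555, - 357, 466/9,  128, 285/2 ] 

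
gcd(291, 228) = 3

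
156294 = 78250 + 78044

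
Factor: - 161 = -7^1*23^1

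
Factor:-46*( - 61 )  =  2806 =2^1*23^1 * 61^1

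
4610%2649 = 1961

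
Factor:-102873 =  - 3^1 * 53^1 * 647^1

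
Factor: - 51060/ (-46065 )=92/83 = 2^2*23^1*83^( -1)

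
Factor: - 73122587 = -7369^1*9923^1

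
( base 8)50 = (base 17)26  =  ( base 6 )104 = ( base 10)40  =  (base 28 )1c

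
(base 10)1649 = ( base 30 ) 1ot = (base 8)3161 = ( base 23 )32G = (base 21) 3FB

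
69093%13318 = 2503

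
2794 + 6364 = 9158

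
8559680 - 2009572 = 6550108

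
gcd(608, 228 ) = 76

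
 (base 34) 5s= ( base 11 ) 170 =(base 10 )198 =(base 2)11000110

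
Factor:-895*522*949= - 443363310 = -  2^1*3^2*5^1*13^1 * 29^1*73^1*179^1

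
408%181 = 46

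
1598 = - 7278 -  - 8876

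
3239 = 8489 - 5250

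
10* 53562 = 535620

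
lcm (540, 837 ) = 16740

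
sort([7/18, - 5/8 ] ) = [  -  5/8, 7/18]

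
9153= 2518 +6635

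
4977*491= 2443707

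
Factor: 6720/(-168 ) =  - 2^3*5^1=   -40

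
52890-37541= 15349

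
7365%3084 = 1197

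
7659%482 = 429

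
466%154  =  4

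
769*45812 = 35229428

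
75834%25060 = 654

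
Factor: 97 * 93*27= 243567=3^4*31^1*97^1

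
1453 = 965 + 488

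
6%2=0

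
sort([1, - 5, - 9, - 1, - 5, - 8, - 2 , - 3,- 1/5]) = [ -9, - 8, - 5, - 5, -3, - 2, - 1, - 1/5  ,  1 ] 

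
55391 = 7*7913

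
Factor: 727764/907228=3^1*7^( - 1)*32401^(-1 )*60647^1  =  181941/226807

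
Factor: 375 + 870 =3^1 * 5^1*83^1 = 1245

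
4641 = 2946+1695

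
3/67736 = 3/67736 = 0.00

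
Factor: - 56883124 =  - 2^2*14220781^1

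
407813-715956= - 308143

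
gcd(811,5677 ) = 811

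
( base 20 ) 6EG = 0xA88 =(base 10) 2696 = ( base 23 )525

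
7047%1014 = 963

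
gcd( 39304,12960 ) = 8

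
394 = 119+275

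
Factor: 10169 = 10169^1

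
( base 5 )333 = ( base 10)93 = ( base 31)30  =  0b1011101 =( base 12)79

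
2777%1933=844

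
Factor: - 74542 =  - 2^1*13^1* 47^1*61^1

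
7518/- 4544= - 2+785/2272  =  - 1.65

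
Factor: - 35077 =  - 7^1*5011^1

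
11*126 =1386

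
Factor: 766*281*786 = 169183356=2^2*3^1 * 131^1*281^1  *  383^1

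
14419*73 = 1052587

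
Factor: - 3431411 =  - 3431411^1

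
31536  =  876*36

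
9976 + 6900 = 16876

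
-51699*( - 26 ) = 1344174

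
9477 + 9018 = 18495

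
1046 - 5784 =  - 4738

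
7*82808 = 579656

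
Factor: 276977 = 276977^1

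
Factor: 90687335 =5^1 * 181^1*100207^1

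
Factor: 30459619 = 47^1 * 307^1*2111^1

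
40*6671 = 266840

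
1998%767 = 464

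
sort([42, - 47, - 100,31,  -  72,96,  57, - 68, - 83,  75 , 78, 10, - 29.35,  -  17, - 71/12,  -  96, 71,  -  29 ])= [ - 100, - 96, - 83, - 72, - 68, - 47 , - 29.35 , - 29, - 17, - 71/12, 10,31, 42,  57,  71,  75,78 , 96]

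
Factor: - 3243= - 3^1 * 23^1*47^1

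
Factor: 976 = 2^4*61^1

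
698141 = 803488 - 105347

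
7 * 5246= 36722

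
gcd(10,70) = 10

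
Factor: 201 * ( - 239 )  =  -3^1*67^1 * 239^1 = - 48039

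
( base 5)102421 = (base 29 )446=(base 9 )4703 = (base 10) 3486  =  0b110110011110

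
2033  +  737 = 2770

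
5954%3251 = 2703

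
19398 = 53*366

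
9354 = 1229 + 8125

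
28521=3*9507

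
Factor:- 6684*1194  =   - 7980696 = -  2^3*3^2*199^1*557^1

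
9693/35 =276+33/35 = 276.94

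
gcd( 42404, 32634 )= 2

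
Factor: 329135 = 5^1 * 65827^1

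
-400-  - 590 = 190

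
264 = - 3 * ( - 88 ) 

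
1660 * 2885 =4789100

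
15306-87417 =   -  72111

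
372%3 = 0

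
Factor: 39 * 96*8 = 29952 = 2^8  *  3^2*13^1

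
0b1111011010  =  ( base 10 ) 986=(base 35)S6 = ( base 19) 2DH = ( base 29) 150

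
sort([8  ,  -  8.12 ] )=[ - 8.12,8 ]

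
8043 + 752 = 8795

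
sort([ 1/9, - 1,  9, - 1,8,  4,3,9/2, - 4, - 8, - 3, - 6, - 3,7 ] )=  [ - 8, - 6, - 4, - 3 ,-3, - 1 , - 1 , 1/9 , 3, 4,9/2,7,8, 9]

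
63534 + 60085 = 123619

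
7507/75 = 7507/75 = 100.09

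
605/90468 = 605/90468 = 0.01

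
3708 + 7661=11369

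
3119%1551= 17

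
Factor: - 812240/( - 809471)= 2^4*5^1*11^1*877^( - 1 )=880/877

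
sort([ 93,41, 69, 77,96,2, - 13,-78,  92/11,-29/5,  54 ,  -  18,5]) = [ -78, - 18, - 13,  -  29/5 , 2, 5,92/11, 41,54, 69,77, 93, 96] 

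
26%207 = 26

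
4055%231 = 128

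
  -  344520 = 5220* ( - 66)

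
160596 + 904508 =1065104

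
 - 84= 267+  -  351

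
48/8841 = 16/2947 =0.01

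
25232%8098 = 938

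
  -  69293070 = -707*98010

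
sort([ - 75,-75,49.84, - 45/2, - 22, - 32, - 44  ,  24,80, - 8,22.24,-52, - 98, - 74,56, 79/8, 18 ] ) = [ - 98, - 75, - 75, - 74, - 52 , -44 , -32, -45/2, - 22, - 8,79/8 , 18,  22.24,24,49.84, 56 , 80 ]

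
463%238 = 225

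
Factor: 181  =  181^1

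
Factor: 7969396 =2^2* 17^1 * 163^1*719^1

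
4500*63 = 283500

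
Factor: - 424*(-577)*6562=2^4 * 17^1*53^1*193^1 * 577^1 = 1605380176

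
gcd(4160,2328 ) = 8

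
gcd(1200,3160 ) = 40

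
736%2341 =736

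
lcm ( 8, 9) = 72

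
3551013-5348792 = -1797779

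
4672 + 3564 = 8236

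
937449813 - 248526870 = 688922943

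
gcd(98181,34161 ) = 3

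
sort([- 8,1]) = [ - 8 , 1 ] 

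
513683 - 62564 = 451119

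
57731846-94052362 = -36320516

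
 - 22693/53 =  - 429 +44/53 = - 428.17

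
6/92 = 3/46 = 0.07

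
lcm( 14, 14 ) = 14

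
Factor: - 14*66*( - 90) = 2^3*3^3*5^1*7^1 *11^1 = 83160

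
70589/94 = 70589/94 =750.95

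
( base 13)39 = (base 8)60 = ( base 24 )20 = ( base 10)48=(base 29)1J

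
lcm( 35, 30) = 210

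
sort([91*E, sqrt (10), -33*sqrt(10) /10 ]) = [ - 33*sqrt(10)/10,sqrt(10), 91*E ]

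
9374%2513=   1835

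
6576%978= 708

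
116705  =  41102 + 75603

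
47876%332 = 68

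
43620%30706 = 12914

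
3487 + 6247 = 9734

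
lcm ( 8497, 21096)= 611784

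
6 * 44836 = 269016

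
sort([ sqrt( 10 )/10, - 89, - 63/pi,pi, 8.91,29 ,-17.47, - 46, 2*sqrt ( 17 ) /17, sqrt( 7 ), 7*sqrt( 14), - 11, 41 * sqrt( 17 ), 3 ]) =[ - 89, - 46, - 63/pi, - 17.47,-11,  sqrt ( 10)/10,2*sqrt(17 )/17, sqrt (7) , 3 , pi, 8.91, 7*sqrt( 14 ), 29,41  *  sqrt(  17)]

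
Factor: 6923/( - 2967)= - 3^( - 1)*7^1 = - 7/3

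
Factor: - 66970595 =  - 5^1 *23^1*449^1*1297^1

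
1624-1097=527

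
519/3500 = 519/3500 = 0.15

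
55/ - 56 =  - 1 + 1/56 = - 0.98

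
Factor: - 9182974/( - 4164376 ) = 4591487/2082188 = 2^( - 2 )*520547^( - 1)*4591487^1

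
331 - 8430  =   - 8099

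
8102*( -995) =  - 8061490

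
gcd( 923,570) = 1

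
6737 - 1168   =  5569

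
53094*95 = 5043930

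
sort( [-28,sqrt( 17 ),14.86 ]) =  [ -28, sqrt( 17 ),14.86 ]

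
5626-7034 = -1408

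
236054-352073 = -116019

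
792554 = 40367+752187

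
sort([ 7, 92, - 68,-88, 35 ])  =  [ - 88 , - 68,7,35,92 ] 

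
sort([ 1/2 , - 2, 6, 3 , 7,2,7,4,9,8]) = [ - 2, 1/2,2,3,4, 6,7,7,8 , 9]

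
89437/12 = 7453 + 1/12 =7453.08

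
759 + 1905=2664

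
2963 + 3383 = 6346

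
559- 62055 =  - 61496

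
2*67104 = 134208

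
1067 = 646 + 421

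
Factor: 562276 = 2^2 * 11^1*13^1*983^1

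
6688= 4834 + 1854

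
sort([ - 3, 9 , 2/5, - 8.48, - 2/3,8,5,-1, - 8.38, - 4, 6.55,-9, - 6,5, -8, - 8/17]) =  [  -  9, - 8.48,-8.38, - 8,-6, - 4 ,-3, -1, - 2/3, - 8/17,2/5,5, 5,6.55, 8, 9] 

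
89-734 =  - 645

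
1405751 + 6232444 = 7638195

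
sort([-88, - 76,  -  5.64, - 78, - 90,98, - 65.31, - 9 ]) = [ - 90 , - 88, - 78,  -  76, - 65.31, - 9,-5.64, 98] 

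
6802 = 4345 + 2457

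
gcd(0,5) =5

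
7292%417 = 203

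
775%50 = 25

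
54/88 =27/44=0.61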